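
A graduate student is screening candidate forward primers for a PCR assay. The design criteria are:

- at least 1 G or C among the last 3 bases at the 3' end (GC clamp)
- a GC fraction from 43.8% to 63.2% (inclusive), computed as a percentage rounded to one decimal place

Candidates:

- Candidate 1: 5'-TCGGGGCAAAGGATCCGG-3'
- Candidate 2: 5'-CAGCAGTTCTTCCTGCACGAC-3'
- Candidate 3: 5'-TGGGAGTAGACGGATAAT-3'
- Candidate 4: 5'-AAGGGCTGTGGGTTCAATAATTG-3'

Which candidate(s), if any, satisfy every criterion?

Candidate 1 (18 nt, A=4 T=2 G=8 C=4): 3' end CGG has 3 G/C ✓; GC 12/18 = 66.7%, outside 43.8–63.2% ✗ — fails.
Candidate 2 (21 nt, A=4 T=5 G=4 C=8): 3' end GAC has 2 G/C ✓; GC 12/21 = 57.1% ✓ — passes.
Candidate 3 (18 nt, A=6 T=4 G=7 C=1): 3' end AAT has 0 G/C, need ≥1 ✗; GC 8/18 = 44.4% ✓ — fails.
Candidate 4 (23 nt, A=6 T=7 G=8 C=2): 3' end TTG has 1 G/C ✓; GC 10/23 = 43.5%, outside 43.8–63.2% ✗ — fails.

Candidate 2 only.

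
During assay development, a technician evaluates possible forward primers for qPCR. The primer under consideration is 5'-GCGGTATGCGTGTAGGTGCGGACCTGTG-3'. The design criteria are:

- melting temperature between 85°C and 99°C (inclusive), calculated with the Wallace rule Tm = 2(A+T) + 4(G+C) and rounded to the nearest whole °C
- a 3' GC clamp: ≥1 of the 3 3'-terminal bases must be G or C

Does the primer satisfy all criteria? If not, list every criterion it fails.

Base counts: A=3, T=7, G=13, C=5 (length 28).
Tm: Tm = 2·10 + 4·18 = 92°C ✓
GC clamp: 3' end GTG has 2 G/C ✓

Meets all criteria.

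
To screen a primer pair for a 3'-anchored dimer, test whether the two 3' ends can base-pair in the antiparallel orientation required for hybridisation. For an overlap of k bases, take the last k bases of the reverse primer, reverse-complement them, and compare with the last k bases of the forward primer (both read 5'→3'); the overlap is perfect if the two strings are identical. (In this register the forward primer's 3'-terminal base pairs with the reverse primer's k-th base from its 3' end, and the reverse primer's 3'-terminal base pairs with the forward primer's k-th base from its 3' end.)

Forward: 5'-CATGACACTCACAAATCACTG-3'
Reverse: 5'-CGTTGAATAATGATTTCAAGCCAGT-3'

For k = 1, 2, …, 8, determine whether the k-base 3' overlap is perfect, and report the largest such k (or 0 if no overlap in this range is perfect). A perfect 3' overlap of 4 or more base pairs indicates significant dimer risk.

Longest perfect overlap: 4 complementary base pairs; significant dimer risk (threshold 4).

Last 8 bases (5'→3') — forward …AATCACTG, reverse …AAGCCAGT.
Reverse complement of the reverse primer's last 8 bases: ACTGGCTT; its first k bases are the reverse complement of the reverse primer's last k bases, so a perfect k-base overlap needs the forward primer's last k bases to equal them.
Comparing (forward last k vs required): k=1: G vs A ✗; k=2: TG vs AC ✗; k=3: CTG vs ACT ✗; k=4: ACTG vs ACTG ✓; k=5: CACTG vs ACTGG ✗; k=6: TCACTG vs ACTGGC ✗; k=7: ATCACTG vs ACTGGCT ✗; k=8: AATCACTG vs ACTGGCTT ✗.
Only k = 4 is perfect, so the longest perfect 3' overlap is 4.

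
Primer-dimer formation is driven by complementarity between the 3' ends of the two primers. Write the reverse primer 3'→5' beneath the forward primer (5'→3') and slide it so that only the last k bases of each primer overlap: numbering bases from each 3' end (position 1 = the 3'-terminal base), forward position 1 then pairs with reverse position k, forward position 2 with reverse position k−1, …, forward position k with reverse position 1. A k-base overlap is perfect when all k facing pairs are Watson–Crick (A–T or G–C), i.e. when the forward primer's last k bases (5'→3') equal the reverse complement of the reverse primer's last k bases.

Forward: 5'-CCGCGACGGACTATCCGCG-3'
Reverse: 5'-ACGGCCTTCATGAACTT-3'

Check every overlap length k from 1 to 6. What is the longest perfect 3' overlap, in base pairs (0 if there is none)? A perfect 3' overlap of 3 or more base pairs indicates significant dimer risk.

Last 6 bases (5'→3') — forward …TCCGCG, reverse …GAACTT.
Reverse complement of the reverse primer's last 6 bases: AAGTTC; its first k bases are the reverse complement of the reverse primer's last k bases, so a perfect k-base overlap needs the forward primer's last k bases to equal them.
Comparing (forward last k vs required): k=1: G vs A ✗; k=2: CG vs AA ✗; k=3: GCG vs AAG ✗; k=4: CGCG vs AAGT ✗; k=5: CCGCG vs AAGTT ✗; k=6: TCCGCG vs AAGTTC ✗.
No overlap length from 1 to 6 is perfect, so the longest perfect 3' overlap is 0.

Longest perfect overlap: 0 complementary base pairs; below the dimer-risk threshold (threshold 3).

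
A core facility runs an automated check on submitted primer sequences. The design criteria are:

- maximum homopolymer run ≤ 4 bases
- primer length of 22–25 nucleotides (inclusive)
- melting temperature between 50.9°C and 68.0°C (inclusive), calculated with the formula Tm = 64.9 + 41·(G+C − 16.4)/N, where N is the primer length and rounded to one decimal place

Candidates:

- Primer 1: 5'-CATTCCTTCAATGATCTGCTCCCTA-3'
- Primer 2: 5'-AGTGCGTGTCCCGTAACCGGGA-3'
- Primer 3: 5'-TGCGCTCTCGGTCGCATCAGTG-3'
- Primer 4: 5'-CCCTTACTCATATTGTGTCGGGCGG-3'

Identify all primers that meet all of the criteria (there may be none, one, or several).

Primer 1 (25 nt, A=5 T=9 G=2 C=9): longest run = 3 ✓; length 25 ✓; Tm = 64.9 + 41·(11 − 16.4)/25 = 56.0°C ✓ — passes.
Primer 2 (22 nt, A=4 T=4 G=8 C=6): longest run = 3 ✓; length 22 ✓; Tm = 64.9 + 41·(14 − 16.4)/22 = 60.4°C ✓ — passes.
Primer 3 (22 nt, A=2 T=6 G=7 C=7): longest run = 2 ✓; length 22 ✓; Tm = 64.9 + 41·(14 − 16.4)/22 = 60.4°C ✓ — passes.
Primer 4 (25 nt, A=3 T=8 G=7 C=7): longest run = 3 ✓; length 25 ✓; Tm = 64.9 + 41·(14 − 16.4)/25 = 61.0°C ✓ — passes.

Primer 1, Primer 2, Primer 3 and Primer 4.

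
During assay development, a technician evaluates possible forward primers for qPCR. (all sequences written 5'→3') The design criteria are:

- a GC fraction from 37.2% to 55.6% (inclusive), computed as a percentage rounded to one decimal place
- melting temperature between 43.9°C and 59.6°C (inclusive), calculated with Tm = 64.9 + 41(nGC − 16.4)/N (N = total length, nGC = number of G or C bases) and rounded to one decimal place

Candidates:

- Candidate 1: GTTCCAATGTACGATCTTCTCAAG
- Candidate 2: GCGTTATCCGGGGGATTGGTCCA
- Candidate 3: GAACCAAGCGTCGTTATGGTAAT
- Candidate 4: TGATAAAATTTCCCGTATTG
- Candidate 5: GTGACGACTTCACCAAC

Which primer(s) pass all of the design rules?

Candidate 1 (24 nt, A=6 T=8 G=4 C=6): GC 10/24 = 41.7% ✓; Tm = 64.9 + 41·(10 − 16.4)/24 = 54.0°C ✓ — passes.
Candidate 2 (23 nt, A=3 T=6 G=9 C=5): GC 14/23 = 60.9%, outside 37.2–55.6% ✗; Tm = 64.9 + 41·(14 − 16.4)/23 = 60.6°C, outside 43.9–59.6°C ✗ — fails.
Candidate 3 (23 nt, A=7 T=6 G=6 C=4): GC 10/23 = 43.5% ✓; Tm = 64.9 + 41·(10 − 16.4)/23 = 53.5°C ✓ — passes.
Candidate 4 (20 nt, A=6 T=8 G=3 C=3): GC 6/20 = 30.0%, outside 37.2–55.6% ✗; Tm = 64.9 + 41·(6 − 16.4)/20 = 43.6°C, outside 43.9–59.6°C ✗ — fails.
Candidate 5 (17 nt, A=5 T=3 G=3 C=6): GC 9/17 = 52.9% ✓; Tm = 64.9 + 41·(9 − 16.4)/17 = 47.1°C ✓ — passes.

Candidate 1, Candidate 3 and Candidate 5.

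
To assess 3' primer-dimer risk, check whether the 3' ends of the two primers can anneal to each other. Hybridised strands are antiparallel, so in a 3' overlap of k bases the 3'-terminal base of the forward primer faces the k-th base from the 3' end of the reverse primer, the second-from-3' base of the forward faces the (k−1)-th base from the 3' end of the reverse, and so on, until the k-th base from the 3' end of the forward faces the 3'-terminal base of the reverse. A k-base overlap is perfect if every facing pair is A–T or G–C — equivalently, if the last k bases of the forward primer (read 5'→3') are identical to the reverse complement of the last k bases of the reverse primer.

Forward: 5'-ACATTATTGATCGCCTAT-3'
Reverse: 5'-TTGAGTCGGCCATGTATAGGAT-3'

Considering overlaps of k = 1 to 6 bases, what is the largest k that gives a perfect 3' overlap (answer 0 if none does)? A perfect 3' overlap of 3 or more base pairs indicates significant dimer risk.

Last 6 bases (5'→3') — forward …GCCTAT, reverse …TAGGAT.
Reverse complement of the reverse primer's last 6 bases: ATCCTA; its first k bases are the reverse complement of the reverse primer's last k bases, so a perfect k-base overlap needs the forward primer's last k bases to equal them.
Comparing (forward last k vs required): k=1: T vs A ✗; k=2: AT vs AT ✓; k=3: TAT vs ATC ✗; k=4: CTAT vs ATCC ✗; k=5: CCTAT vs ATCCT ✗; k=6: GCCTAT vs ATCCTA ✗.
Only k = 2 is perfect, so the longest perfect 3' overlap is 2.

Longest perfect overlap: 2 complementary base pairs; below the dimer-risk threshold (threshold 3).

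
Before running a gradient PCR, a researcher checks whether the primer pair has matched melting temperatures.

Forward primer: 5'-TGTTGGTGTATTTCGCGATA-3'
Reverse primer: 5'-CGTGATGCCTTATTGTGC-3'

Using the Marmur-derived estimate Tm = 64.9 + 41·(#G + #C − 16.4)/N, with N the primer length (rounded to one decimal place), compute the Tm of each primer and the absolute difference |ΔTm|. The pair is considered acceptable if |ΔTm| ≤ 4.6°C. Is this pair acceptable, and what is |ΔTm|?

|ΔTm| = 0.3°C; the pair is acceptable.

Forward: G+C = 8, N = 20 → Tm = 64.9 + 41·(8 − 16.4)/20 = 47.7°C.
Reverse: G+C = 9, N = 18 → Tm = 64.9 + 41·(9 − 16.4)/18 = 48.0°C.
|ΔTm| = |47.7 − 48.0| = 0.3°C, ≤ 4.6°C.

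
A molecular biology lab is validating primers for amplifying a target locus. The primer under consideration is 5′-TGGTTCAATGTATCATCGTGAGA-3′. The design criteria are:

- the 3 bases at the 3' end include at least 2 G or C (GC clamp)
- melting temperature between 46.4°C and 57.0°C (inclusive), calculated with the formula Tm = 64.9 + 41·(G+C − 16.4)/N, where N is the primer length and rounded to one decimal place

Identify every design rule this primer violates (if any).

Base counts: A=6, T=8, G=6, C=3 (length 23).
GC clamp: 3' end AGA has 1 G/C, need ≥2 ✗
Tm: Tm = 64.9 + 41·(9 − 16.4)/23 = 51.7°C ✓

Fails: GC clamp.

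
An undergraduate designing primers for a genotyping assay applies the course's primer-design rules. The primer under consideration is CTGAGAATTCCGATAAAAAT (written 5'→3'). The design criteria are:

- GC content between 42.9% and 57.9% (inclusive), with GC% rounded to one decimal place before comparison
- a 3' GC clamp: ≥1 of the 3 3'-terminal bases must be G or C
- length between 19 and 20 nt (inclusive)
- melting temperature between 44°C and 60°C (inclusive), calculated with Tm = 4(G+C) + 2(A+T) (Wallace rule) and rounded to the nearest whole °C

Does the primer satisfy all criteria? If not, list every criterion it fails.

Base counts: A=9, T=5, G=3, C=3 (length 20).
GC content: GC 6/20 = 30.0%, outside 42.9–57.9% ✗
GC clamp: 3' end AAT has 0 G/C, need ≥1 ✗
length: length 20 ✓
Tm: Tm = 2·14 + 4·6 = 52°C ✓

Fails: GC content, GC clamp.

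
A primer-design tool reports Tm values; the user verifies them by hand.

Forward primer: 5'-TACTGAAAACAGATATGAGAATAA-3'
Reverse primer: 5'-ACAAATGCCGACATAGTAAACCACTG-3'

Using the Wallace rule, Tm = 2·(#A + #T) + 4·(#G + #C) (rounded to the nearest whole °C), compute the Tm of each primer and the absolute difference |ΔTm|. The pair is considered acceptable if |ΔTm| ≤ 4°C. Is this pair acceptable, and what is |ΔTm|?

|ΔTm| = 14°C; the pair is not acceptable.

Forward: A=13 T=5 G=4 C=2 → Tm = 2·18 + 4·6 = 60°C.
Reverse: A=11 T=4 G=4 C=7 → Tm = 2·15 + 4·11 = 74°C.
|ΔTm| = |60 − 74| = 14°C, > 4°C.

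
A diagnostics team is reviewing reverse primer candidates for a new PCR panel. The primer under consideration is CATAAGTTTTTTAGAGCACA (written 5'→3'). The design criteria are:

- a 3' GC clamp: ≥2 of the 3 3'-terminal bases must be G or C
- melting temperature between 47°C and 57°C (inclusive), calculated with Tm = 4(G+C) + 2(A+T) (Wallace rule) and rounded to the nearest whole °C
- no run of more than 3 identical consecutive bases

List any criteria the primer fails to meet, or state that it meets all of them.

Base counts: A=7, T=7, G=3, C=3 (length 20).
GC clamp: 3' end ACA has 1 G/C, need ≥2 ✗
Tm: Tm = 2·14 + 4·6 = 52°C ✓
homopolymer run: longest run = 6, exceeds 3 ✗

Fails: GC clamp, homopolymer run.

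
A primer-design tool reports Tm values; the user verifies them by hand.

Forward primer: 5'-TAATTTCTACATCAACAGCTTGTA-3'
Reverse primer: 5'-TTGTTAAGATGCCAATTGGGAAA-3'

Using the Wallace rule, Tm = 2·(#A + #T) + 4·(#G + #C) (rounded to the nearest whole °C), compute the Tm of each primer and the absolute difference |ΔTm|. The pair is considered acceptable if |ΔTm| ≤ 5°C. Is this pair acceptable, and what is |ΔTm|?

Forward: A=8 T=9 G=2 C=5 → Tm = 2·17 + 4·7 = 62°C.
Reverse: A=8 T=7 G=6 C=2 → Tm = 2·15 + 4·8 = 62°C.
|ΔTm| = |62 − 62| = 0°C, ≤ 5°C.

|ΔTm| = 0°C; the pair is acceptable.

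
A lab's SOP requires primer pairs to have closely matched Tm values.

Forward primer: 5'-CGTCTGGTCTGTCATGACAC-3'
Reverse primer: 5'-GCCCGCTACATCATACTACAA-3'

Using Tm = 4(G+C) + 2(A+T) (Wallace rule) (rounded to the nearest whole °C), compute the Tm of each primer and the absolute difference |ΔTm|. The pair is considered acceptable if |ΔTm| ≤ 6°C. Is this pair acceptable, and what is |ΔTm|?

Forward: A=3 T=6 G=5 C=6 → Tm = 2·9 + 4·11 = 62°C.
Reverse: A=7 T=4 G=2 C=8 → Tm = 2·11 + 4·10 = 62°C.
|ΔTm| = |62 − 62| = 0°C, ≤ 6°C.

|ΔTm| = 0°C; the pair is acceptable.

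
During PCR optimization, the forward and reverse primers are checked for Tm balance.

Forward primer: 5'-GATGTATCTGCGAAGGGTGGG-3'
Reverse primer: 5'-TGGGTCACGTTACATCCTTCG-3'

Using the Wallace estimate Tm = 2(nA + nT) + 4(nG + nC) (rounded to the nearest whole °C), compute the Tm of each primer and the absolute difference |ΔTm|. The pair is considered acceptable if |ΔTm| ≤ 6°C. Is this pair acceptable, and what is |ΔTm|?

Forward: A=4 T=5 G=10 C=2 → Tm = 2·9 + 4·12 = 66°C.
Reverse: A=3 T=7 G=5 C=6 → Tm = 2·10 + 4·11 = 64°C.
|ΔTm| = |66 − 64| = 2°C, ≤ 6°C.

|ΔTm| = 2°C; the pair is acceptable.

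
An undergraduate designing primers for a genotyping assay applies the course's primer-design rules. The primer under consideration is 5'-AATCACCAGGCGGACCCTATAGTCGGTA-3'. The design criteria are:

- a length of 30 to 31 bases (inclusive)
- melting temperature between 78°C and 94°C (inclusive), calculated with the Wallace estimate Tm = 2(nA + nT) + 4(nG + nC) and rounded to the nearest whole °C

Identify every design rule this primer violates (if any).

Base counts: A=8, T=5, G=7, C=8 (length 28).
length: length 28, outside 30–31 ✗
Tm: Tm = 2·13 + 4·15 = 86°C ✓

Fails: length.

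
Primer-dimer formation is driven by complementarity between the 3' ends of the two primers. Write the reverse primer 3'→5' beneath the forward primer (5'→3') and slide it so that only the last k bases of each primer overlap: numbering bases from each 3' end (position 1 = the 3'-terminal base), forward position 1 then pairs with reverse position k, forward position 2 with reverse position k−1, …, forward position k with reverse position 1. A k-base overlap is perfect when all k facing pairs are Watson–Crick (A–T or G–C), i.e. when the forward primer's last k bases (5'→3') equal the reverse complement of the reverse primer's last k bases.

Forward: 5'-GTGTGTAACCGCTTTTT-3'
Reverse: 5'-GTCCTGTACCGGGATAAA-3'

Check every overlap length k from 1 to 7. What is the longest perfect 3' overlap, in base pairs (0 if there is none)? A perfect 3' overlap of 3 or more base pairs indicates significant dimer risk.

Longest perfect overlap: 3 complementary base pairs; significant dimer risk (threshold 3).

Last 7 bases (5'→3') — forward …GCTTTTT, reverse …GGATAAA.
Reverse complement of the reverse primer's last 7 bases: TTTATCC; its first k bases are the reverse complement of the reverse primer's last k bases, so a perfect k-base overlap needs the forward primer's last k bases to equal them.
Comparing (forward last k vs required): k=1: T vs T ✓; k=2: TT vs TT ✓; k=3: TTT vs TTT ✓; k=4: TTTT vs TTTA ✗; k=5: TTTTT vs TTTAT ✗; k=6: CTTTTT vs TTTATC ✗; k=7: GCTTTTT vs TTTATCC ✗.
Perfect overlaps at k = 1, 2, 3; the largest is 3.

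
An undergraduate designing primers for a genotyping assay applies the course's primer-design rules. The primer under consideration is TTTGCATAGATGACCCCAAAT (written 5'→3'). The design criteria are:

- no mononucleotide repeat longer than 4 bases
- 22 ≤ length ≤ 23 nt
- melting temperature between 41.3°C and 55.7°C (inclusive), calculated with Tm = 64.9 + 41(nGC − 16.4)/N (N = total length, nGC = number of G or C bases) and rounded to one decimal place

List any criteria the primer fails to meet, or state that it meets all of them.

Fails: length.

Base counts: A=7, T=6, G=3, C=5 (length 21).
homopolymer run: longest run = 4 ✓
length: length 21, outside 22–23 ✗
Tm: Tm = 64.9 + 41·(8 − 16.4)/21 = 48.5°C ✓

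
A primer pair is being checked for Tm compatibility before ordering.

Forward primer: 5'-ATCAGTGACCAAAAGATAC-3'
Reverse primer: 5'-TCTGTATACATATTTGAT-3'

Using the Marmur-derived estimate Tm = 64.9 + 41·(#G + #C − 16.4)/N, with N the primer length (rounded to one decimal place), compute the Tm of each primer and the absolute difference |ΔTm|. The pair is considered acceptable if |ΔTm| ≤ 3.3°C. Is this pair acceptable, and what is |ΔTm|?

|ΔTm| = 7.9°C; the pair is not acceptable.

Forward: G+C = 7, N = 19 → Tm = 64.9 + 41·(7 − 16.4)/19 = 44.6°C.
Reverse: G+C = 4, N = 18 → Tm = 64.9 + 41·(4 − 16.4)/18 = 36.7°C.
|ΔTm| = |44.6 − 36.7| = 7.9°C, > 3.3°C.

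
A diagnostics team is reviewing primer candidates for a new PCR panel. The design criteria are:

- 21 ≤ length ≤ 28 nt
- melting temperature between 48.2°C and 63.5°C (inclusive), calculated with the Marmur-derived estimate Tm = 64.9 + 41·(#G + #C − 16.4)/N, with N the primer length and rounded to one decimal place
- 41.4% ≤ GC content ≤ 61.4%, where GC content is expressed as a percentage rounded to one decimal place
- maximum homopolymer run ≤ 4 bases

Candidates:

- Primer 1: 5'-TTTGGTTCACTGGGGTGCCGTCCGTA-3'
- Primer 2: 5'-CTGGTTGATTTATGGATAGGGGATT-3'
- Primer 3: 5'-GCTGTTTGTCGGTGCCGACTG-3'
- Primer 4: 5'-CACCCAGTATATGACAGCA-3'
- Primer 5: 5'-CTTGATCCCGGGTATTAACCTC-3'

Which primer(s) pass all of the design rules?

Primer 1 and Primer 5.

Primer 1 (26 nt, A=2 T=9 G=9 C=6): length 26 ✓; Tm = 64.9 + 41·(15 − 16.4)/26 = 62.7°C ✓; GC 15/26 = 57.7% ✓; longest run = 4 ✓ — passes.
Primer 2 (25 nt, A=5 T=10 G=9 C=1): length 25 ✓; Tm = 64.9 + 41·(10 − 16.4)/25 = 54.4°C ✓; GC 10/25 = 40.0%, outside 41.4–61.4% ✗; longest run = 4 ✓ — fails.
Primer 3 (21 nt, A=1 T=7 G=8 C=5): length 21 ✓; Tm = 64.9 + 41·(13 − 16.4)/21 = 58.3°C ✓; GC 13/21 = 61.9%, outside 41.4–61.4% ✗; longest run = 3 ✓ — fails.
Primer 4 (19 nt, A=7 T=3 G=3 C=6): length 19, outside 21–28 ✗; Tm = 64.9 + 41·(9 − 16.4)/19 = 48.9°C ✓; GC 9/19 = 47.4% ✓; longest run = 3 ✓ — fails.
Primer 5 (22 nt, A=4 T=7 G=4 C=7): length 22 ✓; Tm = 64.9 + 41·(11 − 16.4)/22 = 54.8°C ✓; GC 11/22 = 50.0% ✓; longest run = 3 ✓ — passes.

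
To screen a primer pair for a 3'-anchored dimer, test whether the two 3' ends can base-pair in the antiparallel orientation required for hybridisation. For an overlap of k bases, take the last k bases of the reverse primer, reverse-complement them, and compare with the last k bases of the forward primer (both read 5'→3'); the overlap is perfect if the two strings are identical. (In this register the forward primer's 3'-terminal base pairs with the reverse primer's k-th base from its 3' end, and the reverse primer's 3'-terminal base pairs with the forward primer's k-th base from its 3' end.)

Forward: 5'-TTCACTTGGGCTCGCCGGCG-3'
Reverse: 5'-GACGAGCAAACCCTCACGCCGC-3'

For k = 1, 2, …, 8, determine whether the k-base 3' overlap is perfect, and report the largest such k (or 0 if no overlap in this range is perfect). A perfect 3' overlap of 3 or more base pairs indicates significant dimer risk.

Last 8 bases (5'→3') — forward …CGCCGGCG, reverse …CACGCCGC.
Reverse complement of the reverse primer's last 8 bases: GCGGCGTG; its first k bases are the reverse complement of the reverse primer's last k bases, so a perfect k-base overlap needs the forward primer's last k bases to equal them.
Comparing (forward last k vs required): k=1: G vs G ✓; k=2: CG vs GC ✗; k=3: GCG vs GCG ✓; k=4: GGCG vs GCGG ✗; k=5: CGGCG vs GCGGC ✗; k=6: CCGGCG vs GCGGCG ✗; k=7: GCCGGCG vs GCGGCGT ✗; k=8: CGCCGGCG vs GCGGCGTG ✗.
Perfect overlaps at k = 1, 3; the largest is 3.

Longest perfect overlap: 3 complementary base pairs; significant dimer risk (threshold 3).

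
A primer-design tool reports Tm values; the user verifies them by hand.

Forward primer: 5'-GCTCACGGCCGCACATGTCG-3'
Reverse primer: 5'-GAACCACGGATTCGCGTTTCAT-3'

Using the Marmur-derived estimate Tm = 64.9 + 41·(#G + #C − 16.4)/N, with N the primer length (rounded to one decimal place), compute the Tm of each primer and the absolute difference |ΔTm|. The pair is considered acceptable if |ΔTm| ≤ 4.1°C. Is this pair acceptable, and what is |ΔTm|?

|ΔTm| = 5.2°C; the pair is not acceptable.

Forward: G+C = 14, N = 20 → Tm = 64.9 + 41·(14 − 16.4)/20 = 60.0°C.
Reverse: G+C = 11, N = 22 → Tm = 64.9 + 41·(11 − 16.4)/22 = 54.8°C.
|ΔTm| = |60.0 − 54.8| = 5.2°C, > 4.1°C.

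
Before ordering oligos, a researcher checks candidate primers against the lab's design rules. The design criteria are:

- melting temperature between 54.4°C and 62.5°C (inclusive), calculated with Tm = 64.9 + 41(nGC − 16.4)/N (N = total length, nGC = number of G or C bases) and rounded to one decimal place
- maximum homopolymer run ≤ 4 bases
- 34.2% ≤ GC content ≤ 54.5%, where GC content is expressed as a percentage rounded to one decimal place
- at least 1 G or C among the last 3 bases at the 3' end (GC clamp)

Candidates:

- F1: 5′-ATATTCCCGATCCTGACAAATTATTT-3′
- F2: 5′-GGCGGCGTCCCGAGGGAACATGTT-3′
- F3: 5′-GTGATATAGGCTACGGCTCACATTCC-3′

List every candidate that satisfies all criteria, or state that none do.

F1 (26 nt, A=8 T=10 G=2 C=6): Tm = 64.9 + 41·(8 − 16.4)/26 = 51.7°C, outside 54.4–62.5°C ✗; longest run = 3 ✓; GC 8/26 = 30.8%, outside 34.2–54.5% ✗; 3' end TTT has 0 G/C, need ≥1 ✗ — fails.
F2 (24 nt, A=4 T=4 G=10 C=6): Tm = 64.9 + 41·(16 − 16.4)/24 = 64.2°C, outside 54.4–62.5°C ✗; longest run = 3 ✓; GC 16/24 = 66.7%, outside 34.2–54.5% ✗; 3' end GTT has 1 G/C ✓ — fails.
F3 (26 nt, A=6 T=7 G=6 C=7): Tm = 64.9 + 41·(13 − 16.4)/26 = 59.5°C ✓; longest run = 2 ✓; GC 13/26 = 50.0% ✓; 3' end TCC has 2 G/C ✓ — passes.

F3 only.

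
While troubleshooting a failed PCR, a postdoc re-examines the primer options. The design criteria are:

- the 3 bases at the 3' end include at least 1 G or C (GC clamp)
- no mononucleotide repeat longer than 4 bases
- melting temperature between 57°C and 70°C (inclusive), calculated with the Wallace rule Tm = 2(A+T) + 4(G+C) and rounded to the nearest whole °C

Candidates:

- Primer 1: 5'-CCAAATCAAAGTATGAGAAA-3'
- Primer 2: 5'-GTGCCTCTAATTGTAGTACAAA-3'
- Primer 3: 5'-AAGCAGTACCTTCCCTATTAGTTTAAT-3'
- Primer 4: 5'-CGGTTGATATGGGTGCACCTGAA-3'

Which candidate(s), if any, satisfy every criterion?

Primer 4 only.

Primer 1 (20 nt, A=11 T=3 G=3 C=3): 3' end AAA has 0 G/C, need ≥1 ✗; longest run = 3 ✓; Tm = 2·14 + 4·6 = 52°C, outside 57–70°C ✗ — fails.
Primer 2 (22 nt, A=7 T=7 G=4 C=4): 3' end AAA has 0 G/C, need ≥1 ✗; longest run = 3 ✓; Tm = 2·14 + 4·8 = 60°C ✓ — fails.
Primer 3 (27 nt, A=8 T=10 G=3 C=6): 3' end AAT has 0 G/C, need ≥1 ✗; longest run = 3 ✓; Tm = 2·18 + 4·9 = 72°C, outside 57–70°C ✗ — fails.
Primer 4 (23 nt, A=5 T=6 G=8 C=4): 3' end GAA has 1 G/C ✓; longest run = 3 ✓; Tm = 2·11 + 4·12 = 70°C ✓ — passes.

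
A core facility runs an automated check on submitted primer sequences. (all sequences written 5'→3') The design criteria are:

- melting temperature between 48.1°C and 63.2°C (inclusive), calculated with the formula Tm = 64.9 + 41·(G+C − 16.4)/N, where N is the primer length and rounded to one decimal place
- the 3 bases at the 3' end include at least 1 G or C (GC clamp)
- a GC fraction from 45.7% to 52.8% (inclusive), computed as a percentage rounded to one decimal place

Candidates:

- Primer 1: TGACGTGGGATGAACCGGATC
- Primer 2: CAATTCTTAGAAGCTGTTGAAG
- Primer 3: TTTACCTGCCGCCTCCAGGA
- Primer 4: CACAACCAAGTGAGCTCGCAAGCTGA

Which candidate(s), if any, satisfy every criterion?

None of the candidates satisfy all criteria.

Primer 1 (21 nt, A=5 T=4 G=8 C=4): Tm = 64.9 + 41·(12 − 16.4)/21 = 56.3°C ✓; 3' end ATC has 1 G/C ✓; GC 12/21 = 57.1%, outside 45.7–52.8% ✗ — fails.
Primer 2 (22 nt, A=7 T=7 G=5 C=3): Tm = 64.9 + 41·(8 − 16.4)/22 = 49.2°C ✓; 3' end AAG has 1 G/C ✓; GC 8/22 = 36.4%, outside 45.7–52.8% ✗ — fails.
Primer 3 (20 nt, A=3 T=5 G=4 C=8): Tm = 64.9 + 41·(12 − 16.4)/20 = 55.9°C ✓; 3' end GGA has 2 G/C ✓; GC 12/20 = 60.0%, outside 45.7–52.8% ✗ — fails.
Primer 4 (26 nt, A=9 T=3 G=6 C=8): Tm = 64.9 + 41·(14 − 16.4)/26 = 61.1°C ✓; 3' end TGA has 1 G/C ✓; GC 14/26 = 53.8%, outside 45.7–52.8% ✗ — fails.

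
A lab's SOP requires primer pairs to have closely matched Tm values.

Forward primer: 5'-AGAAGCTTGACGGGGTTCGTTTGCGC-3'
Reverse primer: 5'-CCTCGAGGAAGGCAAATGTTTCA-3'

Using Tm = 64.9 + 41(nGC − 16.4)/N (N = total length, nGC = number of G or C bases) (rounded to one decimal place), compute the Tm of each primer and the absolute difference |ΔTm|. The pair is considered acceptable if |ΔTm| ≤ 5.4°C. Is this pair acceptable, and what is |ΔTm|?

|ΔTm| = 7.4°C; the pair is not acceptable.

Forward: G+C = 15, N = 26 → Tm = 64.9 + 41·(15 − 16.4)/26 = 62.7°C.
Reverse: G+C = 11, N = 23 → Tm = 64.9 + 41·(11 − 16.4)/23 = 55.3°C.
|ΔTm| = |62.7 − 55.3| = 7.4°C, > 5.4°C.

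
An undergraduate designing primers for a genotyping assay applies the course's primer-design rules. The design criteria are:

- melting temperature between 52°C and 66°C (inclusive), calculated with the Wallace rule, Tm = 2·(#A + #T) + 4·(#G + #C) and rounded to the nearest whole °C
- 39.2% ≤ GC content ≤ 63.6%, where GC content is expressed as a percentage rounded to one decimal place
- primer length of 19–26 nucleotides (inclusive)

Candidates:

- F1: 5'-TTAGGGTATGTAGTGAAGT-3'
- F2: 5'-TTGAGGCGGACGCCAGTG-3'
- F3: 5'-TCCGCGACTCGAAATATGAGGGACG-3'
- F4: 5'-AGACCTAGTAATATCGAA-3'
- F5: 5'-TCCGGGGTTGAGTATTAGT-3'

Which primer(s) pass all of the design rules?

F5 only.

F1 (19 nt, A=5 T=7 G=7 C=0): Tm = 2·12 + 4·7 = 52°C ✓; GC 7/19 = 36.8%, outside 39.2–63.6% ✗; length 19 ✓ — fails.
F2 (18 nt, A=3 T=3 G=8 C=4): Tm = 2·6 + 4·12 = 60°C ✓; GC 12/18 = 66.7%, outside 39.2–63.6% ✗; length 18, outside 19–26 ✗ — fails.
F3 (25 nt, A=7 T=4 G=8 C=6): Tm = 2·11 + 4·14 = 78°C, outside 52–66°C ✗; GC 14/25 = 56.0% ✓; length 25 ✓ — fails.
F4 (18 nt, A=8 T=4 G=3 C=3): Tm = 2·12 + 4·6 = 48°C, outside 52–66°C ✗; GC 6/18 = 33.3%, outside 39.2–63.6% ✗; length 18, outside 19–26 ✗ — fails.
F5 (19 nt, A=3 T=7 G=7 C=2): Tm = 2·10 + 4·9 = 56°C ✓; GC 9/19 = 47.4% ✓; length 19 ✓ — passes.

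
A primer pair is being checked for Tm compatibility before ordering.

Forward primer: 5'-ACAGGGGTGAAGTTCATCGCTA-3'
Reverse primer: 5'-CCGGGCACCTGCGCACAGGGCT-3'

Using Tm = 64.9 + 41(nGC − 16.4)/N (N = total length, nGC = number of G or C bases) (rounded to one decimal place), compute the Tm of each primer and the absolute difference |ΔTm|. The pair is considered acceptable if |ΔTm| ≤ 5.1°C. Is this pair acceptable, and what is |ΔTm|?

Forward: G+C = 11, N = 22 → Tm = 64.9 + 41·(11 − 16.4)/22 = 54.8°C.
Reverse: G+C = 17, N = 22 → Tm = 64.9 + 41·(17 − 16.4)/22 = 66.0°C.
|ΔTm| = |54.8 − 66.0| = 11.2°C, > 5.1°C.

|ΔTm| = 11.2°C; the pair is not acceptable.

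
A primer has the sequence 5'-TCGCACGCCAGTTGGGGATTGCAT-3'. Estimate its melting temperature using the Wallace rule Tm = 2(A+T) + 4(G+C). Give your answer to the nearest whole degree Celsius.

76°C

Base counts: A=4, T=6, G=8, C=6 (length 24).
Tm = 2·(4+6) + 4·(8+6) = 2·10 + 4·14 = 20 + 56 = 76°C.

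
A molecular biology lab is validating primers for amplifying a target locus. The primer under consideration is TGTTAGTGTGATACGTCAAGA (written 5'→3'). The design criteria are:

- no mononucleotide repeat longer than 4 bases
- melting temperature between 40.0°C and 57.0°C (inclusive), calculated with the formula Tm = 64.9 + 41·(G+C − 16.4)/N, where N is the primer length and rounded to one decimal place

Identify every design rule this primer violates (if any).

Base counts: A=6, T=7, G=6, C=2 (length 21).
homopolymer run: longest run = 2 ✓
Tm: Tm = 64.9 + 41·(8 − 16.4)/21 = 48.5°C ✓

Meets all criteria.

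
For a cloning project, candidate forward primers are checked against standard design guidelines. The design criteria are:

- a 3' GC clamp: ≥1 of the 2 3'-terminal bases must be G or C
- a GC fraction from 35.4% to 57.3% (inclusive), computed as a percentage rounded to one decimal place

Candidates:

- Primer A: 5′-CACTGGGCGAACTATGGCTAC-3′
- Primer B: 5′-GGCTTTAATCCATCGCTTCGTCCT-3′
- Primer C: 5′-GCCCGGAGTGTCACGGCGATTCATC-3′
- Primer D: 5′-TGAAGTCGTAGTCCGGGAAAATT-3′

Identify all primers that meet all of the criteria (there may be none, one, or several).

Primer A (21 nt, A=5 T=4 G=6 C=6): 3' end AC has 1 G/C ✓; GC 12/21 = 57.1% ✓ — passes.
Primer B (24 nt, A=3 T=9 G=4 C=8): 3' end CT has 1 G/C ✓; GC 12/24 = 50.0% ✓ — passes.
Primer C (25 nt, A=4 T=5 G=8 C=8): 3' end TC has 1 G/C ✓; GC 16/25 = 64.0%, outside 35.4–57.3% ✗ — fails.
Primer D (23 nt, A=7 T=6 G=7 C=3): 3' end TT has 0 G/C, need ≥1 ✗; GC 10/23 = 43.5% ✓ — fails.

Primer A and Primer B.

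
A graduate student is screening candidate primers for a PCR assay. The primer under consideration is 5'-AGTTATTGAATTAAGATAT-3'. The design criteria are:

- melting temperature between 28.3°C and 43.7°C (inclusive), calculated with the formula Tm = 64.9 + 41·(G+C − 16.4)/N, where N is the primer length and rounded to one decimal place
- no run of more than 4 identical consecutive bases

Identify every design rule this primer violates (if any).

Meets all criteria.

Base counts: A=8, T=8, G=3, C=0 (length 19).
Tm: Tm = 64.9 + 41·(3 − 16.4)/19 = 36.0°C ✓
homopolymer run: longest run = 2 ✓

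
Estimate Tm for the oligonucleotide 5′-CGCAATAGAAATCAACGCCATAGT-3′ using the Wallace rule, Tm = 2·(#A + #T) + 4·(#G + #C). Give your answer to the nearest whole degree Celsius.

Base counts: A=10, T=4, G=4, C=6 (length 24).
Tm = 2·(10+4) + 4·(4+6) = 2·14 + 4·10 = 28 + 40 = 68°C.

68°C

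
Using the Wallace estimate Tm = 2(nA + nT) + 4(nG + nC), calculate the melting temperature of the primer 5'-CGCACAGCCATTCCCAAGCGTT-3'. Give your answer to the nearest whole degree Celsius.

Base counts: A=5, T=4, G=4, C=9 (length 22).
Tm = 2·(5+4) + 4·(4+9) = 2·9 + 4·13 = 18 + 52 = 70°C.

70°C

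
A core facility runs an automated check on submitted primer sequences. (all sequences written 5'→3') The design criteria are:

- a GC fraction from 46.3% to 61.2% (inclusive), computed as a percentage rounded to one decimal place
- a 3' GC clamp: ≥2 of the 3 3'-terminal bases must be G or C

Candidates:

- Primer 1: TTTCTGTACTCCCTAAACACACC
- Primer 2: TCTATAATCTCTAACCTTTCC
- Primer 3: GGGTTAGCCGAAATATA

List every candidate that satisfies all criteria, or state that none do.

Primer 1 (23 nt, A=6 T=7 G=1 C=9): GC 10/23 = 43.5%, outside 46.3–61.2% ✗; 3' end ACC has 2 G/C ✓ — fails.
Primer 2 (21 nt, A=5 T=9 G=0 C=7): GC 7/21 = 33.3%, outside 46.3–61.2% ✗; 3' end TCC has 2 G/C ✓ — fails.
Primer 3 (17 nt, A=6 T=4 G=5 C=2): GC 7/17 = 41.2%, outside 46.3–61.2% ✗; 3' end ATA has 0 G/C, need ≥2 ✗ — fails.

None of the candidates satisfy all criteria.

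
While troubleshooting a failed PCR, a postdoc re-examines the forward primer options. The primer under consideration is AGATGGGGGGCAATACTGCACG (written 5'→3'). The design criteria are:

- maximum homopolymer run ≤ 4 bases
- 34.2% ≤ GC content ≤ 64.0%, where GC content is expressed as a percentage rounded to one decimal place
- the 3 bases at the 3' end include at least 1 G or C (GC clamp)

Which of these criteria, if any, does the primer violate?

Fails: homopolymer run.

Base counts: A=6, T=3, G=9, C=4 (length 22).
homopolymer run: longest run = 6, exceeds 4 ✗
GC content: GC 13/22 = 59.1% ✓
GC clamp: 3' end ACG has 2 G/C ✓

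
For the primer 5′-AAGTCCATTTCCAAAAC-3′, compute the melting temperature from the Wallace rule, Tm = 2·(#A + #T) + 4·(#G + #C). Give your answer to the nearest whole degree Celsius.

46°C

Base counts: A=7, T=4, G=1, C=5 (length 17).
Tm = 2·(7+4) + 4·(1+5) = 2·11 + 4·6 = 22 + 24 = 46°C.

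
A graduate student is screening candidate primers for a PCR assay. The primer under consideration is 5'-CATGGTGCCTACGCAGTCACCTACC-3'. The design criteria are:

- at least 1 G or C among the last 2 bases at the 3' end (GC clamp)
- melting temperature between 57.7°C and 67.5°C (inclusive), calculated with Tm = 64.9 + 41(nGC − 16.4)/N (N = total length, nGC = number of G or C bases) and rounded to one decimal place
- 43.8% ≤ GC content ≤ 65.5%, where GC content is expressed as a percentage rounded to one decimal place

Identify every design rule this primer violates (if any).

Meets all criteria.

Base counts: A=5, T=5, G=5, C=10 (length 25).
GC clamp: 3' end CC has 2 G/C ✓
Tm: Tm = 64.9 + 41·(15 − 16.4)/25 = 62.6°C ✓
GC content: GC 15/25 = 60.0% ✓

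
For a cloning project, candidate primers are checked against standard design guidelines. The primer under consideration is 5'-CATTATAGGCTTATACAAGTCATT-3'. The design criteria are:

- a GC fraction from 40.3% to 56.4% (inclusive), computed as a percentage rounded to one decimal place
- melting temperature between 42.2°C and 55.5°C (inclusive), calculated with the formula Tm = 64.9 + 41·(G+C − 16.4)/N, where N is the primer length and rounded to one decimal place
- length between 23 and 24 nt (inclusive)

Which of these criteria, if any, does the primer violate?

Fails: GC content.

Base counts: A=8, T=9, G=3, C=4 (length 24).
GC content: GC 7/24 = 29.2%, outside 40.3–56.4% ✗
Tm: Tm = 64.9 + 41·(7 − 16.4)/24 = 48.8°C ✓
length: length 24 ✓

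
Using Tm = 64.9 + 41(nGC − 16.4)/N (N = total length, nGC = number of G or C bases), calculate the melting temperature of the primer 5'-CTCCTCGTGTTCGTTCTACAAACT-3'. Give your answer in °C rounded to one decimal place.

55.7°C

Base counts: A=4, T=9, G=3, C=8; G+C = 11, N = 24.
Tm = 64.9 + 41·(11 − 16.4)/24 = 64.9 + -221.40/24 = 55.7°C.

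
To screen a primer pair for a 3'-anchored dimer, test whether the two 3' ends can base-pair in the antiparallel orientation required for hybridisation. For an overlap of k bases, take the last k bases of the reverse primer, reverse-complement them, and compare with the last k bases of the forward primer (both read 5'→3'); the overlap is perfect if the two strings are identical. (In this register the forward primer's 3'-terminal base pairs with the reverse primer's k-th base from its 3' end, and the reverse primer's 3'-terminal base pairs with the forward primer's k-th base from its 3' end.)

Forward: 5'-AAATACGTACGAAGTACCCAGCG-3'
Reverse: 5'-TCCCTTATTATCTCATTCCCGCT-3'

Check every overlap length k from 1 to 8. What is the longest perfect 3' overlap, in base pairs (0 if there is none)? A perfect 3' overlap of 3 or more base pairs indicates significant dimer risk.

Last 8 bases (5'→3') — forward …ACCCAGCG, reverse …TTCCCGCT.
Reverse complement of the reverse primer's last 8 bases: AGCGGGAA; its first k bases are the reverse complement of the reverse primer's last k bases, so a perfect k-base overlap needs the forward primer's last k bases to equal them.
Comparing (forward last k vs required): k=1: G vs A ✗; k=2: CG vs AG ✗; k=3: GCG vs AGC ✗; k=4: AGCG vs AGCG ✓; k=5: CAGCG vs AGCGG ✗; k=6: CCAGCG vs AGCGGG ✗; k=7: CCCAGCG vs AGCGGGA ✗; k=8: ACCCAGCG vs AGCGGGAA ✗.
Only k = 4 is perfect, so the longest perfect 3' overlap is 4.

Longest perfect overlap: 4 complementary base pairs; significant dimer risk (threshold 3).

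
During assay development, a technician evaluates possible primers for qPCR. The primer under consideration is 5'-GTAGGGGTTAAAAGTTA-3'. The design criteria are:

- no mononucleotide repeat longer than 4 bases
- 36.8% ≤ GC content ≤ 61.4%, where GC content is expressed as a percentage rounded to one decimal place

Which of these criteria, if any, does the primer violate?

Base counts: A=6, T=5, G=6, C=0 (length 17).
homopolymer run: longest run = 4 ✓
GC content: GC 6/17 = 35.3%, outside 36.8–61.4% ✗

Fails: GC content.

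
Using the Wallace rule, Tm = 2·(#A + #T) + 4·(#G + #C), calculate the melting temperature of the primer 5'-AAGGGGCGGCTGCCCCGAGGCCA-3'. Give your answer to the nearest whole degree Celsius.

82°C

Base counts: A=4, T=1, G=10, C=8 (length 23).
Tm = 2·(4+1) + 4·(10+8) = 2·5 + 4·18 = 10 + 72 = 82°C.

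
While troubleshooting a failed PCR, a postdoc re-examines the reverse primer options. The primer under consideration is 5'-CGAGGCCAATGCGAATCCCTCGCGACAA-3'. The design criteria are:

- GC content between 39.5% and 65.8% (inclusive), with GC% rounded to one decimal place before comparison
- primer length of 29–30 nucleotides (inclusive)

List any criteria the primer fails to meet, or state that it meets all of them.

Fails: length.

Base counts: A=8, T=3, G=7, C=10 (length 28).
GC content: GC 17/28 = 60.7% ✓
length: length 28, outside 29–30 ✗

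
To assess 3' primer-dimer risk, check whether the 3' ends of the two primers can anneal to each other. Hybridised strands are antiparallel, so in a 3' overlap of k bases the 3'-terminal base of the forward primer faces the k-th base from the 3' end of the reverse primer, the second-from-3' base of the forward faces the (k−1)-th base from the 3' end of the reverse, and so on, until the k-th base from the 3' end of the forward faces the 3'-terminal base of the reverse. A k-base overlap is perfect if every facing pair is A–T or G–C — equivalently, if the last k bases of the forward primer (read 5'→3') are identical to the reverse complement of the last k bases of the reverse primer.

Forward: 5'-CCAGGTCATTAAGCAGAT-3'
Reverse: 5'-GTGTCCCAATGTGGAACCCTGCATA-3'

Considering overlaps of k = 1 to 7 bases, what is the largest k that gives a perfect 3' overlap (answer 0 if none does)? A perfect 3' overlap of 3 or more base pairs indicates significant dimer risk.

Last 7 bases (5'→3') — forward …AGCAGAT, reverse …CTGCATA.
Reverse complement of the reverse primer's last 7 bases: TATGCAG; its first k bases are the reverse complement of the reverse primer's last k bases, so a perfect k-base overlap needs the forward primer's last k bases to equal them.
Comparing (forward last k vs required): k=1: T vs T ✓; k=2: AT vs TA ✗; k=3: GAT vs TAT ✗; k=4: AGAT vs TATG ✗; k=5: CAGAT vs TATGC ✗; k=6: GCAGAT vs TATGCA ✗; k=7: AGCAGAT vs TATGCAG ✗.
Only k = 1 is perfect, so the longest perfect 3' overlap is 1.

Longest perfect overlap: 1 complementary base pair; below the dimer-risk threshold (threshold 3).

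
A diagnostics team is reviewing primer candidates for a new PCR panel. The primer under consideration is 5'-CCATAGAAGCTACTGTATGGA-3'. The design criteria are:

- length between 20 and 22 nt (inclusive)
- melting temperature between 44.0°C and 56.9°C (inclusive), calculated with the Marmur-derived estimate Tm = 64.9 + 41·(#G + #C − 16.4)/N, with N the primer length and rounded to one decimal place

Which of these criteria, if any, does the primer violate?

Base counts: A=7, T=5, G=5, C=4 (length 21).
length: length 21 ✓
Tm: Tm = 64.9 + 41·(9 − 16.4)/21 = 50.5°C ✓

Meets all criteria.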